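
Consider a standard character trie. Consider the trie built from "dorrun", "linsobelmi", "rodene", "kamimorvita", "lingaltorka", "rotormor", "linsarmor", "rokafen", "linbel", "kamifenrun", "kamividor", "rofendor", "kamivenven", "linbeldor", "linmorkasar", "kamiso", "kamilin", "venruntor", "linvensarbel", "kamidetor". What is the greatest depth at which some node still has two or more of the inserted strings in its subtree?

The deepest shared node is where two words last agree before diverging.
"linbel" and "linbeldor" agree on "linbel" (6 characters) before diverging; nothing deeper is shared.
Longest shared-prefix length: 6

6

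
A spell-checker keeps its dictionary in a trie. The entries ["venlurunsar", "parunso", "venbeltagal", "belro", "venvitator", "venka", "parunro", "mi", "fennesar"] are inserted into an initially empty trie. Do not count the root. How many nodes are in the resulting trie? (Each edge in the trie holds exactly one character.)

Trace insertions, counting only characters that open a new branch:
  "venlurunsar" → 11 new (v, e, n, l, u, r, u, n, s, a, r)
  "parunso" → 7 new (p, a, r, u, n, s, o)
  "venbeltagal" → prefix "ven" already present; 8 new (b, e, l, t, a, g, a, l)
  "belro" → 5 new (b, e, l, r, o)
  "venvitator" → prefix "ven" already present; 7 new (v, i, t, a, t, o, r)
  "venka" → prefix "ven" already present; 2 new (k, a)
  "parunro" → prefix "parun" already present; 2 new (r, o)
  "mi" → 2 new (m, i)
  "fennesar" → 8 new (f, e, n, n, e, s, a, r)
Total nodes = 11 + 7 + 8 + 5 + 7 + 2 + 2 + 2 + 8 = 52

52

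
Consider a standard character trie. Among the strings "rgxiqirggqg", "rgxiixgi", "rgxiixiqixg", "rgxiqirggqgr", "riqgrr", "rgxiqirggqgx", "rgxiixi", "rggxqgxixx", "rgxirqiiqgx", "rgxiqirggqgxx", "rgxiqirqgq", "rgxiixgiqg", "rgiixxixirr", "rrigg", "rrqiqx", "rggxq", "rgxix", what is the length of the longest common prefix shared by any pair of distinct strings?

Look for the deepest trie node that still has at least two words in its subtree.
e.g. "rgxiqirggqgx" and "rgxiqirggqgxx" share the prefix "rgxiqirggqgx" of length 12; no pair shares a longer one.
Longest shared-prefix length: 12

12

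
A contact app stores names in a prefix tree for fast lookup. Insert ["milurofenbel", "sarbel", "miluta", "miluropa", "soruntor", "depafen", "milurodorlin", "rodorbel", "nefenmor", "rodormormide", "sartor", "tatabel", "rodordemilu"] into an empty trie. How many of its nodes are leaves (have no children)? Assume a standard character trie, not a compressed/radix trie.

Leaves are exactly the stored words that no other stored word extends.
Those words: "depafen", "milurodorlin", "milurofenbel", "miluropa", "miluta", "nefenmor", "rodorbel", "rodordemilu", "rodormormide", "sarbel", "sartor", "soruntor", "tatabel"
Leaf count: 13

13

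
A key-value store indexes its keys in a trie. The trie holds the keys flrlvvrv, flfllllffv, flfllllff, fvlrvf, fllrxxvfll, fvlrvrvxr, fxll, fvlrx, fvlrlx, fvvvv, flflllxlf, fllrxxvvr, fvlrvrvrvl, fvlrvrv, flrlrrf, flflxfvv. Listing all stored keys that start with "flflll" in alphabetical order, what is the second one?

flfllllffv

Words with prefix "flflll", in lexicographic order: "flfllllff", "flfllllffv", "flflllxlf"
The 2nd is flfllllffv.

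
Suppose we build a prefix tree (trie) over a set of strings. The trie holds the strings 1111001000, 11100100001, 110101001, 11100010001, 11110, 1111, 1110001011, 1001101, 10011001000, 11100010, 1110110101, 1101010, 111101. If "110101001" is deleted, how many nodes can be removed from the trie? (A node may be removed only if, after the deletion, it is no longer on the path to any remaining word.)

2

After clearing the end-marker at "110101001", prune upward until reaching a node still needed by another word.
The suffix "01" (2 nodes) is used only by "110101001"; "1101010" is itself a stored word, so pruning stops there.
Nodes removed: 2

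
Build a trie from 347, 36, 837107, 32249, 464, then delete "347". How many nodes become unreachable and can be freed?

After clearing the end-marker at "347", prune upward until reaching a node still needed by another word.
The suffix "47" (2 nodes) is used only by "347"; the node for "3" still has the child "6", so pruning stops there.
Nodes removed: 2

2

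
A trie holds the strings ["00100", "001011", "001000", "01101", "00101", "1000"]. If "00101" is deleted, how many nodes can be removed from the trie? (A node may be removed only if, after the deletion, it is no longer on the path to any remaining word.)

A node on "00101"'s path can go only if nothing else ends at it or branches off below it.
Every node on "00101" is still needed (e.g. by "001011"), so nothing is freed.
Nodes removed: 0

0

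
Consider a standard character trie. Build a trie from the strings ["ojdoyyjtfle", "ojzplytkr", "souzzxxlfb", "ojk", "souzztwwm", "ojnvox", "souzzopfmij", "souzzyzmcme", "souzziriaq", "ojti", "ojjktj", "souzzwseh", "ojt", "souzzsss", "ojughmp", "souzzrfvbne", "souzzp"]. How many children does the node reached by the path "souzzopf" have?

1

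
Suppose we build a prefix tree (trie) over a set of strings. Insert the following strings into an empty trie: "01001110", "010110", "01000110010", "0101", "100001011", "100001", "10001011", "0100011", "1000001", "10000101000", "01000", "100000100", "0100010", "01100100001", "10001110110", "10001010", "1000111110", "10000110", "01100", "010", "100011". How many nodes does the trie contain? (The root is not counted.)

60

Trace insertions, counting only characters that open a new branch:
  "01001110" → 8 new (0, 1, 0, 0, 1, 1, 1, 0)
  "010110" → prefix "010" already present; 3 new (1, 1, 0)
  "01000110010" → prefix "0100" already present; 7 new (0, 1, 1, 0, 0, 1, 0)
  "0101" → prefix "0101" already present; 0 new (none)
  "100001011" → 9 new (1, 0, 0, 0, 0, 1, 0, 1, 1)
  "100001" → prefix "100001" already present; 0 new (none)
  "10001011" → prefix "1000" already present; 4 new (1, 0, 1, 1)
  "0100011" → prefix "0100011" already present; 0 new (none)
  "1000001" → prefix "10000" already present; 2 new (0, 1)
  "10000101000" → prefix "10000101" already present; 3 new (0, 0, 0)
  "01000" → prefix "01000" already present; 0 new (none)
  "100000100" → prefix "1000001" already present; 2 new (0, 0)
  "0100010" → prefix "010001" already present; 1 new (0)
  "01100100001" → prefix "01" already present; 9 new (1, 0, 0, 1, 0, 0, 0, 0, 1)
  "10001110110" → prefix "10001" already present; 6 new (1, 1, 0, 1, 1, 0)
  "10001010" → prefix "1000101" already present; 1 new (0)
  "1000111110" → prefix "1000111" already present; 3 new (1, 1, 0)
  "10000110" → prefix "100001" already present; 2 new (1, 0)
  "01100" → prefix "01100" already present; 0 new (none)
  "010" → prefix "010" already present; 0 new (none)
  "100011" → prefix "100011" already present; 0 new (none)
Total nodes = 8 + 3 + 7 + 0 + 9 + 0 + 4 + 0 + 2 + 3 + 0 + 2 + 1 + 9 + 6 + 1 + 3 + 2 + 0 + 0 + 0 = 60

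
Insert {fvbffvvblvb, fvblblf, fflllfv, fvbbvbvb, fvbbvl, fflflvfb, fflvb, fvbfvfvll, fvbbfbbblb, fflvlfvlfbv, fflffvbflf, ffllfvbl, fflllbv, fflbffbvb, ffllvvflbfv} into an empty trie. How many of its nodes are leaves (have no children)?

Leaves are exactly the stored words that no other stored word extends.
Those words: "fflbffbvb", "fflffvbflf", "fflflvfb", "ffllfvbl", "fflllbv", "fflllfv", "ffllvvflbfv", "fflvb", "fflvlfvlfbv", "fvbbfbbblb", "fvbbvbvb", "fvbbvl", "fvbffvvblvb", "fvbfvfvll", "fvblblf"
Leaf count: 15

15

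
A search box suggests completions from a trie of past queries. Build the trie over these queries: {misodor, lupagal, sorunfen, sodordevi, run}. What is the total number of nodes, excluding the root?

32

Trace insertions, counting only characters that open a new branch:
  "misodor" → 7 new (m, i, s, o, d, o, r)
  "lupagal" → 7 new (l, u, p, a, g, a, l)
  "sorunfen" → 8 new (s, o, r, u, n, f, e, n)
  "sodordevi" → prefix "so" already present; 7 new (d, o, r, d, e, v, i)
  "run" → 3 new (r, u, n)
Total nodes = 7 + 7 + 8 + 7 + 3 = 32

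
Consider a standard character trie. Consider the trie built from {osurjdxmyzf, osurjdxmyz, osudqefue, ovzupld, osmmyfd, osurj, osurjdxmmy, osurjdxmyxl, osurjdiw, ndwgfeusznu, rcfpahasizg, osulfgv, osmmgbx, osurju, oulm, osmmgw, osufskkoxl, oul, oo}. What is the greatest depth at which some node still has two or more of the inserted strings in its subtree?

The deepest shared node is where two words last agree before diverging.
e.g. "osurjdxmyz" and "osurjdxmyzf" share the prefix "osurjdxmyz" of length 10; no pair shares a longer one.
Longest shared-prefix length: 10

10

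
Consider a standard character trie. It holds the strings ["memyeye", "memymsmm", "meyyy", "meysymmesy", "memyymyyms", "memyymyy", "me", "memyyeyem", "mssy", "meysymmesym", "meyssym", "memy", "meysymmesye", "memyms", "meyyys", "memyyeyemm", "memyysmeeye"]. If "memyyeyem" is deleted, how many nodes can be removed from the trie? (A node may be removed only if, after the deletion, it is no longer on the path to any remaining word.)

A node on "memyyeyem"'s path can go only if nothing else ends at it or branches off below it.
Every node on "memyyeyem" is still needed (e.g. by "memyyeyemm"), so nothing is freed.
Nodes removed: 0

0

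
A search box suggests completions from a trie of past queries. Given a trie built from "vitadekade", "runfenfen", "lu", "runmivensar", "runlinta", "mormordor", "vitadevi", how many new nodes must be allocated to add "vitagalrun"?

6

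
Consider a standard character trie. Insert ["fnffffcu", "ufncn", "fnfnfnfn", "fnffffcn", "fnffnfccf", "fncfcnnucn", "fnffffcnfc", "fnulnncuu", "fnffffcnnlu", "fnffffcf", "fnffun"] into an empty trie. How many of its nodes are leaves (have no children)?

10

Leaves are exactly the stored words that no other stored word extends.
Those words: "fncfcnnucn", "fnffffcf", "fnffffcnfc", "fnffffcnnlu", "fnffffcu", "fnffnfccf", "fnffun", "fnfnfnfn", "fnulnncuu", "ufncn"
Leaf count: 10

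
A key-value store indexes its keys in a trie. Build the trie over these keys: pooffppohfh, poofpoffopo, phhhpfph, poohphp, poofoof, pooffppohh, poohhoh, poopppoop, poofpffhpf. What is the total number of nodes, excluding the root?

47

Insert word by word; a character creates a node only if that edge doesn't already exist:
  "pooffppohfh" → 11 new (p, o, o, f, f, p, p, o, h, f, h)
  "poofpoffopo" → prefix "poof" already present; 7 new (p, o, f, f, o, p, o)
  "phhhpfph" → prefix "p" already present; 7 new (h, h, h, p, f, p, h)
  "poohphp" → prefix "poo" already present; 4 new (h, p, h, p)
  "poofoof" → prefix "poof" already present; 3 new (o, o, f)
  "pooffppohh" → prefix "pooffppoh" already present; 1 new (h)
  "poohhoh" → prefix "pooh" already present; 3 new (h, o, h)
  "poopppoop" → prefix "poo" already present; 6 new (p, p, p, o, o, p)
  "poofpffhpf" → prefix "poofp" already present; 5 new (f, f, h, p, f)
Total nodes = 11 + 7 + 7 + 4 + 3 + 1 + 3 + 6 + 5 = 47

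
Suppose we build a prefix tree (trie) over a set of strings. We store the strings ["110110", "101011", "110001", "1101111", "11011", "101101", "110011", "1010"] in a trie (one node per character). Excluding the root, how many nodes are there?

21

For each word, the new-node count is its length minus the longest prefix already in the trie:
  "110110" → 6 new (1, 1, 0, 1, 1, 0)
  "101011" → prefix "1" already present; 5 new (0, 1, 0, 1, 1)
  "110001" → prefix "110" already present; 3 new (0, 0, 1)
  "1101111" → prefix "11011" already present; 2 new (1, 1)
  "11011" → prefix "11011" already present; 0 new (none)
  "101101" → prefix "101" already present; 3 new (1, 0, 1)
  "110011" → prefix "1100" already present; 2 new (1, 1)
  "1010" → prefix "1010" already present; 0 new (none)
Total nodes = 6 + 5 + 3 + 2 + 0 + 3 + 2 + 0 = 21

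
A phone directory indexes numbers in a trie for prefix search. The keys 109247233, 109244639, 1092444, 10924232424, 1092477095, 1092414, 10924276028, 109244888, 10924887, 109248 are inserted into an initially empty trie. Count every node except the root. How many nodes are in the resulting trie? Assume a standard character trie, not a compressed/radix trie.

37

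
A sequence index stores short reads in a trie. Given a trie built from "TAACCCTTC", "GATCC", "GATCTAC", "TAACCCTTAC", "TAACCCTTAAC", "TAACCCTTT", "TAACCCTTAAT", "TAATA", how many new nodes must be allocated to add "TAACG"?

Walking "TAACG" from the root, the first 4 characters ("TAAC") follow existing edges; "G" is the first miss.
Each of the 1 remaining characters creates one node.

1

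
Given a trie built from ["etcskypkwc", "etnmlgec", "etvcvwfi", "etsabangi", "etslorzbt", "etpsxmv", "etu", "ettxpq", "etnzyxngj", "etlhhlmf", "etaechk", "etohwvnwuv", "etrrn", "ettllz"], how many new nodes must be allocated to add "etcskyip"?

2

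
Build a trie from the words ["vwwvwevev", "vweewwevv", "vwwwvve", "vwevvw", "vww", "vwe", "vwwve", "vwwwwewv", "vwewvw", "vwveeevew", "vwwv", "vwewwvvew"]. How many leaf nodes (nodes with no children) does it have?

A leaf is a node with no children — equivalently, the end of a word that is not a proper prefix of any other stored word.
Those words: "vweewwevv", "vwevvw", "vwewvw", "vwewwvvew", "vwveeevew", "vwwve", "vwwvwevev", "vwwwvve", "vwwwwewv"
Leaf count: 9

9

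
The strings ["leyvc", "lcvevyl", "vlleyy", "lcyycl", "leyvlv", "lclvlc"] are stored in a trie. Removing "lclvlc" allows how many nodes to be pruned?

4

A node on "lclvlc"'s path can go only if nothing else ends at it or branches off below it.
The suffix "lvlc" (4 nodes) is used only by "lclvlc"; the node for "lc" still has the child "v", so pruning stops there.
Nodes removed: 4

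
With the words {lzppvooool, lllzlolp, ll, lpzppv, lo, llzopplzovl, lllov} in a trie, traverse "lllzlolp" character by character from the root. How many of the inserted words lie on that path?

Check each prefix of "lllzlolp" against the stored set — each match is an end-marker on the path.
Prefixes of the query that are stored words: "ll", "lllzlolp"
Count: 2

2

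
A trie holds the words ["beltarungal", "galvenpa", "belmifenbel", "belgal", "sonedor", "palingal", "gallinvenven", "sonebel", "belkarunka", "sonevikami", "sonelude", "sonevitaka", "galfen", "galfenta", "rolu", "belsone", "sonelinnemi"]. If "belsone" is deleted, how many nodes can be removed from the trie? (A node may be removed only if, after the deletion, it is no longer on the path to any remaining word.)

A node on "belsone"'s path can go only if nothing else ends at it or branches off below it.
The suffix "sone" (4 nodes) is used only by "belsone"; the node for "bel" still has the child "t", so pruning stops there.
Nodes removed: 4

4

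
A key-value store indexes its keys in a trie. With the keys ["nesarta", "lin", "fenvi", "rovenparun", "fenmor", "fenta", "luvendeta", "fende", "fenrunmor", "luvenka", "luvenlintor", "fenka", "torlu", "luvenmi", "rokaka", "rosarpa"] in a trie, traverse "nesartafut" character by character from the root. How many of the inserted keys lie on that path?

1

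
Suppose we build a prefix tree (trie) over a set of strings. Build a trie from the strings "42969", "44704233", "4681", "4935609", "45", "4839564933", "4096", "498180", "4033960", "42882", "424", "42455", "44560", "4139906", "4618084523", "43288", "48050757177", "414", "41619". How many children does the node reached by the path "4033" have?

The children of the "4033" node are the distinct next characters among strings starting with "4033".
Characters that immediately follow "4033" among the stored strings: {9}.
That node has 1 child edge.

1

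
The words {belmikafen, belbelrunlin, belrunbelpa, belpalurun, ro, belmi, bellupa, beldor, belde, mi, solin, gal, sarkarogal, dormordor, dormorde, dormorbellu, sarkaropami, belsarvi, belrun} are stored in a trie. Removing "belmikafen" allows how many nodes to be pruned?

5

Walk "belmikafen" from the leaf back toward the root, removing each node that no remaining word uses.
The suffix "kafen" (5 nodes) is used only by "belmikafen"; "belmi" is itself a stored word, so pruning stops there.
Nodes removed: 5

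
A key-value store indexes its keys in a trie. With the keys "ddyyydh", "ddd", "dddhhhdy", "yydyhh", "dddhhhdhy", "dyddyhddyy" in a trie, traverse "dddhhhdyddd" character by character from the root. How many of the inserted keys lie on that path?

Traverse "dddhhhdyddd" character by character; count nodes along the way that are marked as word ends.
Prefixes of the query that are stored words: "ddd", "dddhhhdy"
Count: 2

2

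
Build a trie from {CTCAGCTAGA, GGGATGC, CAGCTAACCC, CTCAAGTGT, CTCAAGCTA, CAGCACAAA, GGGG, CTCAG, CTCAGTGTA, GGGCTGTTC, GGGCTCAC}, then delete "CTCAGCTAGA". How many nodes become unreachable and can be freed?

After clearing the end-marker at "CTCAGCTAGA", prune upward until reaching a node still needed by another word.
The suffix "CTAGA" (5 nodes) is used only by "CTCAGCTAGA"; the node for "CTCAG" still has the child "T", so pruning stops there.
Nodes removed: 5

5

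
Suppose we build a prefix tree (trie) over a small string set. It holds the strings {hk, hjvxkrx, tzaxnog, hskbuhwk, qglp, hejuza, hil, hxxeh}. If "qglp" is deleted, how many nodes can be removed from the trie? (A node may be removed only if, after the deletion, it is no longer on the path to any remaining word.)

4

Walk "qglp" from the leaf back toward the root, removing each node that no remaining word uses.
No other word shares any prefix with "qglp", so all 4 of its nodes go.
Nodes removed: 4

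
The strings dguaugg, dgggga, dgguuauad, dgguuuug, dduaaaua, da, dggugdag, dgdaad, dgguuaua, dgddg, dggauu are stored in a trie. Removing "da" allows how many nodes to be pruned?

1

After clearing the end-marker at "da", prune upward until reaching a node still needed by another word.
The suffix "a" (1 node) is used only by "da"; the node for "d" still has the child "g", so pruning stops there.
Nodes removed: 1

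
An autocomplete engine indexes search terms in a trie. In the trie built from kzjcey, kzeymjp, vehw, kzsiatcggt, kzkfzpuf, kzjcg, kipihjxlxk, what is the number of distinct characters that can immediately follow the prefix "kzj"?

1

Follow the path "kzj" to its node, then look at its outgoing edges.
Distinct next characters after "kzj": c.
That node has 1 child edge.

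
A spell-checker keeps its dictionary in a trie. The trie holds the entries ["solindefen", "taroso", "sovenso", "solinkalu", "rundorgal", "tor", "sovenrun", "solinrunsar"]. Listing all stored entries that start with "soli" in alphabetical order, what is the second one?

DFS of the "soli" subtree visits, in order: "solindefen", "solinkalu", "solinrunsar"
Position 2: solinkalu

solinkalu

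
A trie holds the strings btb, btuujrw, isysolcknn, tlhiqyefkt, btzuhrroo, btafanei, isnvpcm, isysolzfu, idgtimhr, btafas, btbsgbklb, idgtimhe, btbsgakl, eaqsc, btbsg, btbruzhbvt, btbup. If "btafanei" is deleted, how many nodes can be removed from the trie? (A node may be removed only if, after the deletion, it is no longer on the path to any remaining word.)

Walk "btafanei" from the leaf back toward the root, removing each node that no remaining word uses.
The suffix "nei" (3 nodes) is used only by "btafanei"; the node for "btafa" still has the child "s", so pruning stops there.
Nodes removed: 3

3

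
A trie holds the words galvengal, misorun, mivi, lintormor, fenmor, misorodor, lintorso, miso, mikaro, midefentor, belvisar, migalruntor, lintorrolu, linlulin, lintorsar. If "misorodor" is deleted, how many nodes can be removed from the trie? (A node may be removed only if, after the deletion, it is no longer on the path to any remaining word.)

After clearing the end-marker at "misorodor", prune upward until reaching a node still needed by another word.
The suffix "odor" (4 nodes) is used only by "misorodor"; the node for "misor" still has the child "u", so pruning stops there.
Nodes removed: 4

4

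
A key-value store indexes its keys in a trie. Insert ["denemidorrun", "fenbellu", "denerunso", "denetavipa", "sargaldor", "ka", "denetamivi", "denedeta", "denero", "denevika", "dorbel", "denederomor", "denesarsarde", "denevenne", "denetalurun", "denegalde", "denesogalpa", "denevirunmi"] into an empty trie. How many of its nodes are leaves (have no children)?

A leaf is a node with no children — equivalently, the end of a word that is not a proper prefix of any other stored word.
Those words: "denederomor", "denedeta", "denegalde", "denemidorrun", "denero", "denerunso", "denesarsarde", "denesogalpa", "denetalurun", "denetamivi", "denetavipa", "denevenne", "denevika", "denevirunmi", "dorbel", "fenbellu", "ka", "sargaldor"
Leaf count: 18

18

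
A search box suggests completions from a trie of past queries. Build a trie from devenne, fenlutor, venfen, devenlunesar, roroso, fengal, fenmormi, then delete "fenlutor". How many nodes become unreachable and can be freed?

Walk "fenlutor" from the leaf back toward the root, removing each node that no remaining word uses.
The suffix "lutor" (5 nodes) is used only by "fenlutor"; the node for "fen" still has the child "g", so pruning stops there.
Nodes removed: 5

5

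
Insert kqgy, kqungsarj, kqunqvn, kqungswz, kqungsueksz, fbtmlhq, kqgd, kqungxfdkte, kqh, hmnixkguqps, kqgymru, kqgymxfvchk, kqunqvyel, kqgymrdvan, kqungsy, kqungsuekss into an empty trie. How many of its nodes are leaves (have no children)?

15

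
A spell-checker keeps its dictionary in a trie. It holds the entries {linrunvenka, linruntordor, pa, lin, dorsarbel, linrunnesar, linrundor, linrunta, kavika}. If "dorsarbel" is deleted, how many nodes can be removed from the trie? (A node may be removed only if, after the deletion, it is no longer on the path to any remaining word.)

9

After clearing the end-marker at "dorsarbel", prune upward until reaching a node still needed by another word.
No other word shares any prefix with "dorsarbel", so all 9 of its nodes go.
Nodes removed: 9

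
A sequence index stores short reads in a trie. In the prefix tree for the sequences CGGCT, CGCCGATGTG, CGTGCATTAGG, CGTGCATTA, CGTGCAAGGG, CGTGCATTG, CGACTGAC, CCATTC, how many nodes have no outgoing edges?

7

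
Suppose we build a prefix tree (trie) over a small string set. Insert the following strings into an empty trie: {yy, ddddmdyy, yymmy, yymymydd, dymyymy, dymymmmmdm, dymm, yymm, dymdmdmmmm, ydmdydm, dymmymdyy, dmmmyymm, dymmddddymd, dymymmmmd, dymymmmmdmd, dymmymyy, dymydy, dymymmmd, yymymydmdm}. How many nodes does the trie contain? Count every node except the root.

For each word, the new-node count is its length minus the longest prefix already in the trie:
  "yy" → 2 new (y, y)
  "ddddmdyy" → 8 new (d, d, d, d, m, d, y, y)
  "yymmy" → prefix "yy" already present; 3 new (m, m, y)
  "yymymydd" → prefix "yym" already present; 5 new (y, m, y, d, d)
  "dymyymy" → prefix "d" already present; 6 new (y, m, y, y, m, y)
  "dymymmmmdm" → prefix "dymy" already present; 6 new (m, m, m, m, d, m)
  "dymm" → prefix "dym" already present; 1 new (m)
  "yymm" → prefix "yymm" already present; 0 new (none)
  "dymdmdmmmm" → prefix "dym" already present; 7 new (d, m, d, m, m, m, m)
  "ydmdydm" → prefix "y" already present; 6 new (d, m, d, y, d, m)
  "dymmymdyy" → prefix "dymm" already present; 5 new (y, m, d, y, y)
  "dmmmyymm" → prefix "d" already present; 7 new (m, m, m, y, y, m, m)
  "dymmddddymd" → prefix "dymm" already present; 7 new (d, d, d, d, y, m, d)
  "dymymmmmd" → prefix "dymymmmmd" already present; 0 new (none)
  "dymymmmmdmd" → prefix "dymymmmmdm" already present; 1 new (d)
  "dymmymyy" → prefix "dymmym" already present; 2 new (y, y)
  "dymydy" → prefix "dymy" already present; 2 new (d, y)
  "dymymmmd" → prefix "dymymmm" already present; 1 new (d)
  "yymymydmdm" → prefix "yymymyd" already present; 3 new (m, d, m)
Total nodes = 2 + 8 + 3 + 5 + 6 + 6 + 1 + 0 + 7 + 6 + 5 + 7 + 7 + 0 + 1 + 2 + 2 + 1 + 3 = 72

72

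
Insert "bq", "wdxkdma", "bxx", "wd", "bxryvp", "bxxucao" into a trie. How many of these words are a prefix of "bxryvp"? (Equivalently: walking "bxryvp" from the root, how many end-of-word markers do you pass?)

1

Traverse "bxryvp" character by character; count nodes along the way that are marked as word ends.
Prefixes of the query that are stored words: "bxryvp"
Count: 1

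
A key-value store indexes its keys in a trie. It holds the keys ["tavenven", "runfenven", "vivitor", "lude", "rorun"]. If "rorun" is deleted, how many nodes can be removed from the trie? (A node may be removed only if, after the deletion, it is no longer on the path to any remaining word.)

4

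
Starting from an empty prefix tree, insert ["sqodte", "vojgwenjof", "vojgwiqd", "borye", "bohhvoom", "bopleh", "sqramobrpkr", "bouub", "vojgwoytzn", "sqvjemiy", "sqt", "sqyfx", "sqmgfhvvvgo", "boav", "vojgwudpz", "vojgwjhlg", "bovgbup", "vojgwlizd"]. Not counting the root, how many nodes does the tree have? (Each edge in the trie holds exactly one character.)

89

For each word, the new-node count is its length minus the longest prefix already in the trie:
  "sqodte" → 6 new (s, q, o, d, t, e)
  "vojgwenjof" → 10 new (v, o, j, g, w, e, n, j, o, f)
  "vojgwiqd" → prefix "vojgw" already present; 3 new (i, q, d)
  "borye" → 5 new (b, o, r, y, e)
  "bohhvoom" → prefix "bo" already present; 6 new (h, h, v, o, o, m)
  "bopleh" → prefix "bo" already present; 4 new (p, l, e, h)
  "sqramobrpkr" → prefix "sq" already present; 9 new (r, a, m, o, b, r, p, k, r)
  "bouub" → prefix "bo" already present; 3 new (u, u, b)
  "vojgwoytzn" → prefix "vojgw" already present; 5 new (o, y, t, z, n)
  "sqvjemiy" → prefix "sq" already present; 6 new (v, j, e, m, i, y)
  "sqt" → prefix "sq" already present; 1 new (t)
  "sqyfx" → prefix "sq" already present; 3 new (y, f, x)
  "sqmgfhvvvgo" → prefix "sq" already present; 9 new (m, g, f, h, v, v, v, g, o)
  "boav" → prefix "bo" already present; 2 new (a, v)
  "vojgwudpz" → prefix "vojgw" already present; 4 new (u, d, p, z)
  "vojgwjhlg" → prefix "vojgw" already present; 4 new (j, h, l, g)
  "bovgbup" → prefix "bo" already present; 5 new (v, g, b, u, p)
  "vojgwlizd" → prefix "vojgw" already present; 4 new (l, i, z, d)
Total nodes = 6 + 10 + 3 + 5 + 6 + 4 + 9 + 3 + 5 + 6 + 1 + 3 + 9 + 2 + 4 + 4 + 5 + 4 = 89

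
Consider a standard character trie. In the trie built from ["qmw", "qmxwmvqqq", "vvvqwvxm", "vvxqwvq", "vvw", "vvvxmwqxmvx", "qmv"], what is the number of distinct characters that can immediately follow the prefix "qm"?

3

Walk "qm" from the root, arriving at one node.
Distinct next characters after "qm": v, w, x.
That node has 3 child edges.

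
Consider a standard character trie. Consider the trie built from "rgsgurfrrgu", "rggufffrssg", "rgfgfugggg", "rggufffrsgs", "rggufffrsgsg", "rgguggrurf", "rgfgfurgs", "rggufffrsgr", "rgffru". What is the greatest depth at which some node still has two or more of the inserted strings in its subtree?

11

Look for the deepest trie node that still has at least two words in its subtree.
"rggufffrsgs" and "rggufffrsgsg" agree on "rggufffrsgs" (11 characters) before diverging; nothing deeper is shared.
Longest shared-prefix length: 11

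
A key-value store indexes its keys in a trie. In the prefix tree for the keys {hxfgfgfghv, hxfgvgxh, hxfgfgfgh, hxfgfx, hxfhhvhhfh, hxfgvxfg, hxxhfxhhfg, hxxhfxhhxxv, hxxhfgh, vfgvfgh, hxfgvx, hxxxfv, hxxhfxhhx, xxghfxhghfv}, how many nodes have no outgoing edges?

11

A leaf is a node with no children — equivalently, the end of a word that is not a proper prefix of any other stored word.
Those words: "hxfgfgfghv", "hxfgfx", "hxfgvgxh", "hxfgvxfg", "hxfhhvhhfh", "hxxhfgh", "hxxhfxhhfg", "hxxhfxhhxxv", "hxxxfv", "vfgvfgh", "xxghfxhghfv"
Leaf count: 11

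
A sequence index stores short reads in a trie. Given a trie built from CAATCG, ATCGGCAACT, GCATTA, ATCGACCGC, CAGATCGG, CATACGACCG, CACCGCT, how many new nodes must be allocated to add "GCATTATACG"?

4

Walking "GCATTATACG" from the root, the first 6 characters ("GCATTA") follow existing edges; "T" is the first miss.
Each of the 4 remaining characters creates one node.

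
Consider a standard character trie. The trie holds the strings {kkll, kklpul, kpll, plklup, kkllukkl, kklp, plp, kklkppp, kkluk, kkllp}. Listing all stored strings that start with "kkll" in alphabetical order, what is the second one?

kkllp

Words with prefix "kkll", in lexicographic order: "kkll", "kkllp", "kkllukkl"
The 2nd is kkllp.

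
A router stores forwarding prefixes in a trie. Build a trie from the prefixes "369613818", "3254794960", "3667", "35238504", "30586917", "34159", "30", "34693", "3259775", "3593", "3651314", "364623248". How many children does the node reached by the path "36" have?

Follow the path "36" to its node, then look at its outgoing edges.
Characters that immediately follow "36" among the stored strings: {4, 5, 6, 9}.
That node has 4 child edges.

4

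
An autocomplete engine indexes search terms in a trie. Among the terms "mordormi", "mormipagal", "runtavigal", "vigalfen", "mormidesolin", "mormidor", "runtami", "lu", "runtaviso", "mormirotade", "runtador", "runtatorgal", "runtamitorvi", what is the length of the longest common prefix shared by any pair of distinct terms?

7

Look for the deepest trie node that still has at least two words in its subtree.
e.g. "runtami" and "runtamitorvi" share the prefix "runtami" of length 7; no pair shares a longer one.
Longest shared-prefix length: 7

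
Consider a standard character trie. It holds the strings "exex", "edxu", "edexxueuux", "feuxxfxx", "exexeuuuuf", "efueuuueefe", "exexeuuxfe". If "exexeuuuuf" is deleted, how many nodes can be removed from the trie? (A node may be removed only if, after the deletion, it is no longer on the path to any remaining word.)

3

After clearing the end-marker at "exexeuuuuf", prune upward until reaching a node still needed by another word.
The suffix "uuf" (3 nodes) is used only by "exexeuuuuf"; the node for "exexeuu" still has the child "x", so pruning stops there.
Nodes removed: 3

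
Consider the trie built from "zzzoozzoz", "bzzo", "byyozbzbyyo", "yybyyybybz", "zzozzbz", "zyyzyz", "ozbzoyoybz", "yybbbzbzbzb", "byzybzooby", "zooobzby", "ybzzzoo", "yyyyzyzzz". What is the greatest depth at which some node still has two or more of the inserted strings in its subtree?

Look for the deepest trie node that still has at least two words in its subtree.
"yybbbzbzbzb" and "yybyyybybz" agree on "yyb" (3 characters) before diverging; nothing deeper is shared.
Longest shared-prefix length: 3

3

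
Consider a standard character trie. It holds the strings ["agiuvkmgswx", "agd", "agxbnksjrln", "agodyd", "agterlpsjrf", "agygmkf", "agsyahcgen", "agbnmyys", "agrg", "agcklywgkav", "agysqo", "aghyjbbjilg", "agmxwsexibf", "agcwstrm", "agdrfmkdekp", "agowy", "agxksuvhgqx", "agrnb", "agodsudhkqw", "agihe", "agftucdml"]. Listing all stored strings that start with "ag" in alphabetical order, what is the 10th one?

Filter for "ag…" and sort: "agbnmyys", "agcklywgkav", "agcwstrm", "agd", "agdrfmkdekp", "agftucdml", "aghyjbbjilg", "agihe", "agiuvkmgswx", "agmxwsexibf", "agodsudhkqw", "agodyd", "agowy", "agrg", "agrnb", "agsyahcgen", "agterlpsjrf", "agxbnksjrln", "agxksuvhgqx", "agygmkf", "agysqo"
Position 10: agmxwsexibf

agmxwsexibf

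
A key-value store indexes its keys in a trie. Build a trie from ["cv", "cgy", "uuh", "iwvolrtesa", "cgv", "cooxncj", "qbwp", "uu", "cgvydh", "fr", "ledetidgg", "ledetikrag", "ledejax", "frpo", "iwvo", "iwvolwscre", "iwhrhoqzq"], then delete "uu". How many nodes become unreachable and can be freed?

0

Walk "uu" from the leaf back toward the root, removing each node that no remaining word uses.
Every node on "uu" is still needed (e.g. by "uuh"), so nothing is freed.
Nodes removed: 0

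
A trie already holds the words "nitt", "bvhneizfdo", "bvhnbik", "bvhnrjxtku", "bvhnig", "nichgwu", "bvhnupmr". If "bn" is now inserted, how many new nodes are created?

1

The longest prefix of "bn" already in the trie is "b" (length 1).
So 2 − 1 = 1 new nodes.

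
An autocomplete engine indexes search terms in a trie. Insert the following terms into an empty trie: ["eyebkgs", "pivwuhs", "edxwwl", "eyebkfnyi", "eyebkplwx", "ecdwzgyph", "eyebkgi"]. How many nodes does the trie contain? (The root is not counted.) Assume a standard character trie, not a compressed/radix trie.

Trace insertions, counting only characters that open a new branch:
  "eyebkgs" → 7 new (e, y, e, b, k, g, s)
  "pivwuhs" → 7 new (p, i, v, w, u, h, s)
  "edxwwl" → prefix "e" already present; 5 new (d, x, w, w, l)
  "eyebkfnyi" → prefix "eyebk" already present; 4 new (f, n, y, i)
  "eyebkplwx" → prefix "eyebk" already present; 4 new (p, l, w, x)
  "ecdwzgyph" → prefix "e" already present; 8 new (c, d, w, z, g, y, p, h)
  "eyebkgi" → prefix "eyebkg" already present; 1 new (i)
Total nodes = 7 + 7 + 5 + 4 + 4 + 8 + 1 = 36

36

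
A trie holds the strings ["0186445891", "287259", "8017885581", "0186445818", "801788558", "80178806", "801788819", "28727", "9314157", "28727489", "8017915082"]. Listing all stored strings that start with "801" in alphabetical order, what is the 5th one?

8017915082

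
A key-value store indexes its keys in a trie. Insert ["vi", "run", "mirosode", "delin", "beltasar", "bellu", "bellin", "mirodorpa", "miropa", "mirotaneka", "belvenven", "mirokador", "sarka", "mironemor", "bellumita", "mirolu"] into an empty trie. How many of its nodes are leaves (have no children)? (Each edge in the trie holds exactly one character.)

15

Leaves are exactly the stored words that no other stored word extends.
Those words: "bellin", "bellumita", "beltasar", "belvenven", "delin", "mirodorpa", "mirokador", "mirolu", "mironemor", "miropa", "mirosode", "mirotaneka", "run", "sarka", "vi"
Leaf count: 15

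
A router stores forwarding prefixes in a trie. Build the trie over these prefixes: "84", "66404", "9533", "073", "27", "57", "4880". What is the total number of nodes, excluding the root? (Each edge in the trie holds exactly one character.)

For each word, the new-node count is its length minus the longest prefix already in the trie:
  "84" → 2 new (8, 4)
  "66404" → 5 new (6, 6, 4, 0, 4)
  "9533" → 4 new (9, 5, 3, 3)
  "073" → 3 new (0, 7, 3)
  "27" → 2 new (2, 7)
  "57" → 2 new (5, 7)
  "4880" → 4 new (4, 8, 8, 0)
Total nodes = 2 + 5 + 4 + 3 + 2 + 2 + 4 = 22

22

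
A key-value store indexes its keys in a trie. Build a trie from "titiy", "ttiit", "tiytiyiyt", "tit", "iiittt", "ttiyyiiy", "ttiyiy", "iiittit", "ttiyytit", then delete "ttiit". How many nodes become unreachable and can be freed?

After clearing the end-marker at "ttiit", prune upward until reaching a node still needed by another word.
The suffix "it" (2 nodes) is used only by "ttiit"; the node for "tti" still has the child "y", so pruning stops there.
Nodes removed: 2

2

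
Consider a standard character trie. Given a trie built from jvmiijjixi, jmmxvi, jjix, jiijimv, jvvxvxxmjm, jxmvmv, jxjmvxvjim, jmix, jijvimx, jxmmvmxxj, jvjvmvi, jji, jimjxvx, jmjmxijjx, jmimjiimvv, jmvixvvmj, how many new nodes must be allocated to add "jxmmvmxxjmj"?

Walking "jxmmvmxxjmj" from the root, the first 9 characters ("jxmmvmxxj") follow existing edges; "m" is the first miss.
Each of the 2 remaining characters creates one node.

2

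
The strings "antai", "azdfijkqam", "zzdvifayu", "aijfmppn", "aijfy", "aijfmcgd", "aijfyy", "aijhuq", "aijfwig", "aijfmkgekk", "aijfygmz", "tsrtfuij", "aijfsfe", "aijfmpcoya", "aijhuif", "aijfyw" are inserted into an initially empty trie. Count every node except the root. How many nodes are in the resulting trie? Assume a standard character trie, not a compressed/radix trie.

Insert word by word; a character creates a node only if that edge doesn't already exist:
  "antai" → 5 new (a, n, t, a, i)
  "azdfijkqam" → prefix "a" already present; 9 new (z, d, f, i, j, k, q, a, m)
  "zzdvifayu" → 9 new (z, z, d, v, i, f, a, y, u)
  "aijfmppn" → prefix "a" already present; 7 new (i, j, f, m, p, p, n)
  "aijfy" → prefix "aijf" already present; 1 new (y)
  "aijfmcgd" → prefix "aijfm" already present; 3 new (c, g, d)
  "aijfyy" → prefix "aijfy" already present; 1 new (y)
  "aijhuq" → prefix "aij" already present; 3 new (h, u, q)
  "aijfwig" → prefix "aijf" already present; 3 new (w, i, g)
  "aijfmkgekk" → prefix "aijfm" already present; 5 new (k, g, e, k, k)
  "aijfygmz" → prefix "aijfy" already present; 3 new (g, m, z)
  "tsrtfuij" → 8 new (t, s, r, t, f, u, i, j)
  "aijfsfe" → prefix "aijf" already present; 3 new (s, f, e)
  "aijfmpcoya" → prefix "aijfmp" already present; 4 new (c, o, y, a)
  "aijhuif" → prefix "aijhu" already present; 2 new (i, f)
  "aijfyw" → prefix "aijfy" already present; 1 new (w)
Total nodes = 5 + 9 + 9 + 7 + 1 + 3 + 1 + 3 + 3 + 5 + 3 + 8 + 3 + 4 + 2 + 1 = 67

67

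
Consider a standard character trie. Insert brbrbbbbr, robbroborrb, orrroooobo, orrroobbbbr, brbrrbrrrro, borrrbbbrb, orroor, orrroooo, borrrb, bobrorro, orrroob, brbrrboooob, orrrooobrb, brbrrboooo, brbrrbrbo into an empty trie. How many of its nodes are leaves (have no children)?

11

A leaf is a node with no children — equivalently, the end of a word that is not a proper prefix of any other stored word.
Those words: "bobrorro", "borrrbbbrb", "brbrbbbbr", "brbrrboooob", "brbrrbrbo", "brbrrbrrrro", "orroor", "orrroobbbbr", "orrrooobrb", "orrroooobo", "robbroborrb"
Leaf count: 11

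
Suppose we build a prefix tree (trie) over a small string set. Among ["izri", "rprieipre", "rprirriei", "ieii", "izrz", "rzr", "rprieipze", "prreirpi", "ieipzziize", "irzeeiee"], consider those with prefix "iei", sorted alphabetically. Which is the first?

Filter for "iei…" and sort: "ieii", "ieipzziize"
Position 1: ieii

ieii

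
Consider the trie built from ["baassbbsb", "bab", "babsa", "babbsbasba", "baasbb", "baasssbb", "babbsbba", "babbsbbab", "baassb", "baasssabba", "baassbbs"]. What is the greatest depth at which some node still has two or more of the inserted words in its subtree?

8

The deepest shared node is where two words last agree before diverging.
e.g. "baassbbs" and "baassbbsb" share the prefix "baassbbs" of length 8; no pair shares a longer one.
Longest shared-prefix length: 8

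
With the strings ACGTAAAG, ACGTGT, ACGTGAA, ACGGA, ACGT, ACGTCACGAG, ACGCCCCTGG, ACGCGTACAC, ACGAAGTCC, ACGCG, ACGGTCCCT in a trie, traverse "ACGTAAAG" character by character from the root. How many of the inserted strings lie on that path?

2

Traverse "ACGTAAAG" character by character; count nodes along the way that are marked as word ends.
Prefixes of the query that are stored words: "ACGT", "ACGTAAAG"
Count: 2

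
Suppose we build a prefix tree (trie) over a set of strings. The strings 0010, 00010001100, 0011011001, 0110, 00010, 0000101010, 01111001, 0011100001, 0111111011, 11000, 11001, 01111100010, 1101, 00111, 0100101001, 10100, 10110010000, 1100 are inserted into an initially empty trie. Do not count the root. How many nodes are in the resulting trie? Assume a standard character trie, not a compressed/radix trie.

78

Count nodes per top-level branch (shared prefixes stored once):
  '0'-branch (0000101010, 00010, 00010001100, 0010, 0011011001, 00111, 0011100001, 0100101001, 0110, 01111001, 01111100010, 0111111011): 59 nodes
  '1'-branch (10100, 10110010000, 1100, 11000, 11001, 1101): 19 nodes
Sum: 78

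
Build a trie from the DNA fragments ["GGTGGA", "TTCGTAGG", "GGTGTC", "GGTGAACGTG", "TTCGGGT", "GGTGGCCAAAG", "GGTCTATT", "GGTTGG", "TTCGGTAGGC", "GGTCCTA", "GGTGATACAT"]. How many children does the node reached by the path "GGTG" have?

3

Walk "GGTG" from the root, arriving at one node.
Distinct next characters after "GGTG": A, G, T.
That node has 3 child edges.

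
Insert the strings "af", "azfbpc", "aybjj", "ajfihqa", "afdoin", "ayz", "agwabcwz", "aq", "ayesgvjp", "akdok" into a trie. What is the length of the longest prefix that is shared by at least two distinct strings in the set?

2

The deepest shared node is where two words last agree before diverging.
"af" and "afdoin" agree on "af" (2 characters) before diverging; nothing deeper is shared.
Longest shared-prefix length: 2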